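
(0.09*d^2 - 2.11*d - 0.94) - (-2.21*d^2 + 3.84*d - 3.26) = 2.3*d^2 - 5.95*d + 2.32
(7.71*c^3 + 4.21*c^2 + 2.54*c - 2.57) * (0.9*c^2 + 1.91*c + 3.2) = 6.939*c^5 + 18.5151*c^4 + 34.9991*c^3 + 16.0104*c^2 + 3.2193*c - 8.224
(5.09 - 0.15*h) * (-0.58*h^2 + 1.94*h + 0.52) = 0.087*h^3 - 3.2432*h^2 + 9.7966*h + 2.6468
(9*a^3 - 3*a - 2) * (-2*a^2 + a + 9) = -18*a^5 + 9*a^4 + 87*a^3 + a^2 - 29*a - 18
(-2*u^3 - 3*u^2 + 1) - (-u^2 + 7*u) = -2*u^3 - 2*u^2 - 7*u + 1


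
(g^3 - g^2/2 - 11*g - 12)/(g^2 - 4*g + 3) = (g^3 - g^2/2 - 11*g - 12)/(g^2 - 4*g + 3)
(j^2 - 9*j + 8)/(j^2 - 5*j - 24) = (j - 1)/(j + 3)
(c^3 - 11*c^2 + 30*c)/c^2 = c - 11 + 30/c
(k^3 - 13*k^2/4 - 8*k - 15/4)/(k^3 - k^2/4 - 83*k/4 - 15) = (k + 1)/(k + 4)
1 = 1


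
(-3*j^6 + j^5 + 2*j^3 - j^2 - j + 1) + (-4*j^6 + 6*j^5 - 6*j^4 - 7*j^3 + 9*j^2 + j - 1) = -7*j^6 + 7*j^5 - 6*j^4 - 5*j^3 + 8*j^2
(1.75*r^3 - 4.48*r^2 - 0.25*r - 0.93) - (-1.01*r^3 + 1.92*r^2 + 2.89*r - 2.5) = 2.76*r^3 - 6.4*r^2 - 3.14*r + 1.57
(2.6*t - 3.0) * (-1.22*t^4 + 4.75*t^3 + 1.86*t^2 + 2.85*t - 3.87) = -3.172*t^5 + 16.01*t^4 - 9.414*t^3 + 1.83*t^2 - 18.612*t + 11.61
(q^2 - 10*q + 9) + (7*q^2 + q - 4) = 8*q^2 - 9*q + 5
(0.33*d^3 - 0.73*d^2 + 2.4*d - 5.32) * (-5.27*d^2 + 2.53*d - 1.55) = -1.7391*d^5 + 4.682*d^4 - 15.0064*d^3 + 35.2399*d^2 - 17.1796*d + 8.246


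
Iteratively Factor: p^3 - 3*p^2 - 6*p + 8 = (p - 4)*(p^2 + p - 2) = (p - 4)*(p + 2)*(p - 1)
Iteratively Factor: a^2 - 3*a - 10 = (a - 5)*(a + 2)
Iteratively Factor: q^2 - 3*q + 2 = (q - 2)*(q - 1)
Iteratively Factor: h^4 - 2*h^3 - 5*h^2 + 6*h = (h - 1)*(h^3 - h^2 - 6*h) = (h - 1)*(h + 2)*(h^2 - 3*h) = (h - 3)*(h - 1)*(h + 2)*(h)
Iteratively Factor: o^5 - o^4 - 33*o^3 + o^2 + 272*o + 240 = (o + 4)*(o^4 - 5*o^3 - 13*o^2 + 53*o + 60) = (o - 4)*(o + 4)*(o^3 - o^2 - 17*o - 15) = (o - 4)*(o + 3)*(o + 4)*(o^2 - 4*o - 5) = (o - 4)*(o + 1)*(o + 3)*(o + 4)*(o - 5)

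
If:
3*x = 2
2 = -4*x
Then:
No Solution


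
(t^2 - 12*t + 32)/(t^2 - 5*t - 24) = (t - 4)/(t + 3)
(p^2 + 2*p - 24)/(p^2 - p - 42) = (p - 4)/(p - 7)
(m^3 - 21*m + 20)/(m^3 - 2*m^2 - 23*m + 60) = (m - 1)/(m - 3)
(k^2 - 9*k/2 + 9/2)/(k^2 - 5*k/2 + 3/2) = (k - 3)/(k - 1)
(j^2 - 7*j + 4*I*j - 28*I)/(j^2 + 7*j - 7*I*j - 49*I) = (j^2 + j*(-7 + 4*I) - 28*I)/(j^2 + 7*j*(1 - I) - 49*I)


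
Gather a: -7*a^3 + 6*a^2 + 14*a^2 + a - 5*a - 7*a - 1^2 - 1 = -7*a^3 + 20*a^2 - 11*a - 2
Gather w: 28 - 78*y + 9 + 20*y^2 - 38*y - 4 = 20*y^2 - 116*y + 33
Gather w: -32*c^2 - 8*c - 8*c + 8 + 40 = -32*c^2 - 16*c + 48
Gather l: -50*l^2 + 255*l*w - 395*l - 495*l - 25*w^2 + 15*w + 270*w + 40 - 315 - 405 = -50*l^2 + l*(255*w - 890) - 25*w^2 + 285*w - 680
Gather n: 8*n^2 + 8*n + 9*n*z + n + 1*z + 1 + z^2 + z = 8*n^2 + n*(9*z + 9) + z^2 + 2*z + 1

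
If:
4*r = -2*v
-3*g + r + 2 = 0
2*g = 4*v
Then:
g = 8/13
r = -2/13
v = 4/13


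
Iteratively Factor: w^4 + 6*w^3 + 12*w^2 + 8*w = (w)*(w^3 + 6*w^2 + 12*w + 8) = w*(w + 2)*(w^2 + 4*w + 4) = w*(w + 2)^2*(w + 2)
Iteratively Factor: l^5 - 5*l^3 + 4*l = (l + 1)*(l^4 - l^3 - 4*l^2 + 4*l) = (l - 2)*(l + 1)*(l^3 + l^2 - 2*l) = (l - 2)*(l - 1)*(l + 1)*(l^2 + 2*l) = (l - 2)*(l - 1)*(l + 1)*(l + 2)*(l)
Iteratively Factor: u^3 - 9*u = (u)*(u^2 - 9) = u*(u - 3)*(u + 3)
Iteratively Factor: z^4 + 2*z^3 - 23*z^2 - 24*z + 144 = (z + 4)*(z^3 - 2*z^2 - 15*z + 36) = (z + 4)^2*(z^2 - 6*z + 9) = (z - 3)*(z + 4)^2*(z - 3)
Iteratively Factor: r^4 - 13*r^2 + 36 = (r - 3)*(r^3 + 3*r^2 - 4*r - 12) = (r - 3)*(r - 2)*(r^2 + 5*r + 6) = (r - 3)*(r - 2)*(r + 3)*(r + 2)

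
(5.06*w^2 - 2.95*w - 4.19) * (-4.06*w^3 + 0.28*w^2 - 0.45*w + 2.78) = -20.5436*w^5 + 13.3938*w^4 + 13.9084*w^3 + 14.2211*w^2 - 6.3155*w - 11.6482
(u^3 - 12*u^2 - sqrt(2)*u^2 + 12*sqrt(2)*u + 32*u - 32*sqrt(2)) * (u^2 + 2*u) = u^5 - 10*u^4 - sqrt(2)*u^4 + 8*u^3 + 10*sqrt(2)*u^3 - 8*sqrt(2)*u^2 + 64*u^2 - 64*sqrt(2)*u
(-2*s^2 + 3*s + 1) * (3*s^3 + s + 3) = -6*s^5 + 9*s^4 + s^3 - 3*s^2 + 10*s + 3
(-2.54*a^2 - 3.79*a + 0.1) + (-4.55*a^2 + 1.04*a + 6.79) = -7.09*a^2 - 2.75*a + 6.89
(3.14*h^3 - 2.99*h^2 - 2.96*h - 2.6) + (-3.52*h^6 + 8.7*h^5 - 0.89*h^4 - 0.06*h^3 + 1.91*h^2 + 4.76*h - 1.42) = -3.52*h^6 + 8.7*h^5 - 0.89*h^4 + 3.08*h^3 - 1.08*h^2 + 1.8*h - 4.02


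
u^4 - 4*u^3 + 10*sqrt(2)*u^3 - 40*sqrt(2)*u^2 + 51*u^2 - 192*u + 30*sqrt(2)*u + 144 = (u - 3)*(u - 1)*(u + 4*sqrt(2))*(u + 6*sqrt(2))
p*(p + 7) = p^2 + 7*p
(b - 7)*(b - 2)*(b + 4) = b^3 - 5*b^2 - 22*b + 56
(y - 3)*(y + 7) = y^2 + 4*y - 21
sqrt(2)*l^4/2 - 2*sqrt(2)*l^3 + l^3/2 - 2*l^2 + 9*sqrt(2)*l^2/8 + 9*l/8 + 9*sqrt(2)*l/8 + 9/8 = (l - 3)*(l - 3/2)*(l + 1/2)*(sqrt(2)*l/2 + 1/2)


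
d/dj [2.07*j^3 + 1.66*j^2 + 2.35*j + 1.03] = 6.21*j^2 + 3.32*j + 2.35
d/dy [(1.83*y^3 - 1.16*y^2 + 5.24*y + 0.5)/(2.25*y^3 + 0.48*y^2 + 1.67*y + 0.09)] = (3.4884*y^4 - 17.4678*y^3 - 7.3333*y^2 - 0.688800000000001*y - 0.3634)/(5.0625*y^6 + 2.16*y^5 + 7.7454*y^4 + 2.0082*y^3 + 2.8753*y^2 + 0.3006*y + 0.0081)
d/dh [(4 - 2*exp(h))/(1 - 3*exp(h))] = 10*exp(h)/(3*exp(h) - 1)^2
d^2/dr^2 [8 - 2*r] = 0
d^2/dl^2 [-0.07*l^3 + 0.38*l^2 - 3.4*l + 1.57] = 0.76 - 0.42*l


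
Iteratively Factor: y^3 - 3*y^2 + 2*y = (y - 2)*(y^2 - y) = y*(y - 2)*(y - 1)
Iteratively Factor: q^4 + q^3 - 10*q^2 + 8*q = (q + 4)*(q^3 - 3*q^2 + 2*q) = (q - 2)*(q + 4)*(q^2 - q) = q*(q - 2)*(q + 4)*(q - 1)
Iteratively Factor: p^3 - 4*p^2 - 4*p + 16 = (p - 4)*(p^2 - 4) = (p - 4)*(p - 2)*(p + 2)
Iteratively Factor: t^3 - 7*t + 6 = (t - 1)*(t^2 + t - 6) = (t - 2)*(t - 1)*(t + 3)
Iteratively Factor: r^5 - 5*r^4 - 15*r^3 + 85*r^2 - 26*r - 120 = (r - 3)*(r^4 - 2*r^3 - 21*r^2 + 22*r + 40) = (r - 3)*(r + 1)*(r^3 - 3*r^2 - 18*r + 40) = (r - 3)*(r + 1)*(r + 4)*(r^2 - 7*r + 10) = (r - 3)*(r - 2)*(r + 1)*(r + 4)*(r - 5)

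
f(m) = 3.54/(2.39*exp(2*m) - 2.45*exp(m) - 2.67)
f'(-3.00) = 0.05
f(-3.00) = -1.27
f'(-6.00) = 0.00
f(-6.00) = -1.32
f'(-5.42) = 0.01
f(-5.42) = -1.32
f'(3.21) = -0.01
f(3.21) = 0.00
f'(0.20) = -3.33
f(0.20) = -1.69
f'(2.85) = -0.01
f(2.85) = 0.01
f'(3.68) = -0.00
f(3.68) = 0.00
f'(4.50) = -0.00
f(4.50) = 0.00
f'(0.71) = -10.49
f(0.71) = 1.58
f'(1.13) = -0.85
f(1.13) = 0.28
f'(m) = 3.54*(-4.78*exp(2*m) + 2.45*exp(m))/(2.39*exp(2*m) - 2.45*exp(m) - 2.67)^2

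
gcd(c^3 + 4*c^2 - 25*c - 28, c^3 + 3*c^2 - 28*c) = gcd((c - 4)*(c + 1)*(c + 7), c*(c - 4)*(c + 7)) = c^2 + 3*c - 28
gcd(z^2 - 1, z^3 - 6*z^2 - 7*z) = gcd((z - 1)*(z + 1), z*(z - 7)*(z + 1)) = z + 1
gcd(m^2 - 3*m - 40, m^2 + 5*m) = m + 5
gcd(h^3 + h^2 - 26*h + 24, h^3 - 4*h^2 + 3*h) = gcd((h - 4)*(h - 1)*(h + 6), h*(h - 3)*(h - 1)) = h - 1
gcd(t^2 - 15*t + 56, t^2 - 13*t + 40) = t - 8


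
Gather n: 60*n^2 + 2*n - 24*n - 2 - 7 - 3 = 60*n^2 - 22*n - 12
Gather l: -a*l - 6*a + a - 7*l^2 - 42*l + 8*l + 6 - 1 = -5*a - 7*l^2 + l*(-a - 34) + 5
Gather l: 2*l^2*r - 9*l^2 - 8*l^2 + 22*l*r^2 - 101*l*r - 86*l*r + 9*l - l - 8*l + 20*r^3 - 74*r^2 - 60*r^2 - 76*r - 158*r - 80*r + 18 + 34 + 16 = l^2*(2*r - 17) + l*(22*r^2 - 187*r) + 20*r^3 - 134*r^2 - 314*r + 68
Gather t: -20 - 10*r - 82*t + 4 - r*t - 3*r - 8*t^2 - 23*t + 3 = -13*r - 8*t^2 + t*(-r - 105) - 13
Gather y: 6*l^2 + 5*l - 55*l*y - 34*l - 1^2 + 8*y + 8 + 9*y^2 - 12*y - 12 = 6*l^2 - 29*l + 9*y^2 + y*(-55*l - 4) - 5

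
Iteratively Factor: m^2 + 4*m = (m + 4)*(m)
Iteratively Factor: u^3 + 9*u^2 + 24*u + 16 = (u + 4)*(u^2 + 5*u + 4) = (u + 1)*(u + 4)*(u + 4)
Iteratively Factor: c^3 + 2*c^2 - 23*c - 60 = (c + 4)*(c^2 - 2*c - 15) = (c + 3)*(c + 4)*(c - 5)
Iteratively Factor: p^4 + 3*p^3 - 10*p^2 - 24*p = (p)*(p^3 + 3*p^2 - 10*p - 24) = p*(p - 3)*(p^2 + 6*p + 8) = p*(p - 3)*(p + 2)*(p + 4)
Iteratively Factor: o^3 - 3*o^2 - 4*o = (o)*(o^2 - 3*o - 4) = o*(o + 1)*(o - 4)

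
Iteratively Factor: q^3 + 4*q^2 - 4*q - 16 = (q + 4)*(q^2 - 4) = (q + 2)*(q + 4)*(q - 2)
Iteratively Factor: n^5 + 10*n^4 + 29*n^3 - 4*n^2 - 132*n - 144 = (n + 3)*(n^4 + 7*n^3 + 8*n^2 - 28*n - 48) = (n + 2)*(n + 3)*(n^3 + 5*n^2 - 2*n - 24) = (n + 2)*(n + 3)*(n + 4)*(n^2 + n - 6) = (n - 2)*(n + 2)*(n + 3)*(n + 4)*(n + 3)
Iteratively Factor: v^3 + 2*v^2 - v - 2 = (v + 1)*(v^2 + v - 2) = (v - 1)*(v + 1)*(v + 2)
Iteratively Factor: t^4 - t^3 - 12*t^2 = (t)*(t^3 - t^2 - 12*t) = t*(t + 3)*(t^2 - 4*t) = t^2*(t + 3)*(t - 4)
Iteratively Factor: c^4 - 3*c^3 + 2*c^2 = (c)*(c^3 - 3*c^2 + 2*c) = c^2*(c^2 - 3*c + 2) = c^2*(c - 1)*(c - 2)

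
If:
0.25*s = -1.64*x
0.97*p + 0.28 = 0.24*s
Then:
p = -1.62309278350515*x - 0.288659793814433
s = -6.56*x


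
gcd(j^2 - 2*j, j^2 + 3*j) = j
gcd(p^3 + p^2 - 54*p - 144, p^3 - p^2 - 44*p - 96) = p^2 - 5*p - 24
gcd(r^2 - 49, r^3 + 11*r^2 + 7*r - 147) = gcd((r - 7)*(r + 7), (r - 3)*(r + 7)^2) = r + 7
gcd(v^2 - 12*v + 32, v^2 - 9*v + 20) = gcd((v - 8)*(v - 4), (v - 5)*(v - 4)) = v - 4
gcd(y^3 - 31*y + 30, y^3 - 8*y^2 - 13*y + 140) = y - 5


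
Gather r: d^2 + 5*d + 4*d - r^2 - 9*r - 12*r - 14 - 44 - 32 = d^2 + 9*d - r^2 - 21*r - 90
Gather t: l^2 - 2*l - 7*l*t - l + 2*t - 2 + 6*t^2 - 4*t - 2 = l^2 - 3*l + 6*t^2 + t*(-7*l - 2) - 4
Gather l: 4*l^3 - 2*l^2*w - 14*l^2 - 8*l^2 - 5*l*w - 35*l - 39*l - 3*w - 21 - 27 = 4*l^3 + l^2*(-2*w - 22) + l*(-5*w - 74) - 3*w - 48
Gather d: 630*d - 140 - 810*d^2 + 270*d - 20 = -810*d^2 + 900*d - 160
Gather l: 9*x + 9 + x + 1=10*x + 10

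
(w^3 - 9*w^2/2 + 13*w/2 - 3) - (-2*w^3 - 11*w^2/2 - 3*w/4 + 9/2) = 3*w^3 + w^2 + 29*w/4 - 15/2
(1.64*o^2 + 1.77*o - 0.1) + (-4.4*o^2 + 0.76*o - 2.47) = -2.76*o^2 + 2.53*o - 2.57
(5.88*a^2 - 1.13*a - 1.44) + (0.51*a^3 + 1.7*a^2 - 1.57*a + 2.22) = 0.51*a^3 + 7.58*a^2 - 2.7*a + 0.78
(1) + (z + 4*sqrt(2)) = z + 1 + 4*sqrt(2)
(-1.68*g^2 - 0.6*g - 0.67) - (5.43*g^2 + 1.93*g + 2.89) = -7.11*g^2 - 2.53*g - 3.56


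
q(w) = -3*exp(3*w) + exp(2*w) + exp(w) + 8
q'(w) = -9*exp(3*w) + 2*exp(2*w) + exp(w)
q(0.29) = 3.96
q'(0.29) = -16.57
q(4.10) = -655378.68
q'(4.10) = -1969921.66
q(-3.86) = 8.02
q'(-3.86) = 0.02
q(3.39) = -77406.50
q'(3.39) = -233182.89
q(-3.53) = 8.03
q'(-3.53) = 0.03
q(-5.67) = 8.00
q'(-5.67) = 0.00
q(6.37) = -597365919.99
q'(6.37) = -1792440075.62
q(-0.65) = 8.37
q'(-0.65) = -0.21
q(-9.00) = 8.00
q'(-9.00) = 0.00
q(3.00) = -23877.74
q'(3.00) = -72100.81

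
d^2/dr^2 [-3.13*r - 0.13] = 0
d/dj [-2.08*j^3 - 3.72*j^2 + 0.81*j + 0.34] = -6.24*j^2 - 7.44*j + 0.81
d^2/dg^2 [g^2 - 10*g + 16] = 2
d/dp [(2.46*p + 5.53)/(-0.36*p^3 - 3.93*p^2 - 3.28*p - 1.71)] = (1.7712*p^3 + 15.6402*p^2 + 43.4658*p + 13.9318)/(0.1296*p^6 + 2.8296*p^5 + 17.8065*p^4 + 27.012*p^3 + 24.199*p^2 + 11.2176*p + 2.9241)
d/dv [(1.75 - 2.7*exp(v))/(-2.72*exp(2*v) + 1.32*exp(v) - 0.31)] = (-7.344*exp(2*v) + 9.52*exp(v) - 1.473)*exp(v)/(7.3984*exp(4*v) - 7.1808*exp(3*v) + 3.4288*exp(2*v) - 0.8184*exp(v) + 0.0961)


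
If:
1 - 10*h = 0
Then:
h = 1/10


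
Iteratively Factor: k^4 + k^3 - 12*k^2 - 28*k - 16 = (k - 4)*(k^3 + 5*k^2 + 8*k + 4) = (k - 4)*(k + 2)*(k^2 + 3*k + 2) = (k - 4)*(k + 2)^2*(k + 1)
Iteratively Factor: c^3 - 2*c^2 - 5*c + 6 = (c - 1)*(c^2 - c - 6) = (c - 1)*(c + 2)*(c - 3)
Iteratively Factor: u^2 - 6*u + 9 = (u - 3)*(u - 3)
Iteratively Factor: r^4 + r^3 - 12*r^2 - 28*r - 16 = (r + 2)*(r^3 - r^2 - 10*r - 8) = (r - 4)*(r + 2)*(r^2 + 3*r + 2) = (r - 4)*(r + 1)*(r + 2)*(r + 2)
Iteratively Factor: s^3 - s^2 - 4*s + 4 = (s + 2)*(s^2 - 3*s + 2) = (s - 1)*(s + 2)*(s - 2)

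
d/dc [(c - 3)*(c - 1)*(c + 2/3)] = 3*c^2 - 20*c/3 + 1/3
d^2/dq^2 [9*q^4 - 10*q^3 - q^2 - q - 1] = 108*q^2 - 60*q - 2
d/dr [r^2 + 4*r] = 2*r + 4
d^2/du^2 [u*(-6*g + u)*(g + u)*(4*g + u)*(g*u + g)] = 2*g*(-24*g^3 - 78*g^2*u - 26*g^2 - 6*g*u^2 - 3*g*u + 10*u^3 + 6*u^2)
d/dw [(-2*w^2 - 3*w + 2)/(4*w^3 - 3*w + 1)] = (2*w^2 + 8*w + 3)/(4*w^4 + 4*w^3 - 3*w^2 - 2*w + 1)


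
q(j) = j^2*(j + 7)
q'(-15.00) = 465.00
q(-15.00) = -1800.00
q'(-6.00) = 24.00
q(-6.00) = 36.00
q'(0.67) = 10.73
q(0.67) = 3.44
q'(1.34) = 24.15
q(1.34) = 14.98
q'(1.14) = 19.86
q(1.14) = 10.58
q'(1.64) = 31.03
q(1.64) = 23.24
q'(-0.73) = -8.62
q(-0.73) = 3.34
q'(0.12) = 1.72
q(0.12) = 0.10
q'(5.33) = 159.85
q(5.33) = 350.28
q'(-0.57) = -7.01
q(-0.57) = 2.09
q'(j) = j^2 + 2*j*(j + 7) = j*(3*j + 14)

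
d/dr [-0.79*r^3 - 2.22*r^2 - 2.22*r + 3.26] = -2.37*r^2 - 4.44*r - 2.22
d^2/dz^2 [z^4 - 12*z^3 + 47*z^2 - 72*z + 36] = 12*z^2 - 72*z + 94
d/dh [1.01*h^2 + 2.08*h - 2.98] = 2.02*h + 2.08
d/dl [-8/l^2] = 16/l^3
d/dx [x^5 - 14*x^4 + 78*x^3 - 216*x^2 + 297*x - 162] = 5*x^4 - 56*x^3 + 234*x^2 - 432*x + 297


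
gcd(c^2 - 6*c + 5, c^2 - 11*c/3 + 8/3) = c - 1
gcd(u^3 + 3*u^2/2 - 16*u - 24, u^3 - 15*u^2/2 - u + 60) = u - 4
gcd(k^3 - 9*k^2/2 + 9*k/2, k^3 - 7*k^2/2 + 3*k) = k^2 - 3*k/2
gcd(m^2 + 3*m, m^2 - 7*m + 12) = 1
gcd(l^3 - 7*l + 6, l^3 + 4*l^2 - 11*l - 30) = 1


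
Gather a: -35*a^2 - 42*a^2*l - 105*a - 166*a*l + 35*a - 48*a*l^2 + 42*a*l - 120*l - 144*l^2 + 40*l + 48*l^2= a^2*(-42*l - 35) + a*(-48*l^2 - 124*l - 70) - 96*l^2 - 80*l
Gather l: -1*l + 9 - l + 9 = 18 - 2*l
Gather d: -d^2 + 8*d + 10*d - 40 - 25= -d^2 + 18*d - 65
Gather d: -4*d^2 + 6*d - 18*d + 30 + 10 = -4*d^2 - 12*d + 40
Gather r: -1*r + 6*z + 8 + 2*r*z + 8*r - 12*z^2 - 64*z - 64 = r*(2*z + 7) - 12*z^2 - 58*z - 56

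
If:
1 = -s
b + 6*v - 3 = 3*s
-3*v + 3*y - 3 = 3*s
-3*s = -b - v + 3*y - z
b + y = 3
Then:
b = 18/5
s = -1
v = -3/5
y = -3/5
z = -39/5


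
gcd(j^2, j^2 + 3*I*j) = j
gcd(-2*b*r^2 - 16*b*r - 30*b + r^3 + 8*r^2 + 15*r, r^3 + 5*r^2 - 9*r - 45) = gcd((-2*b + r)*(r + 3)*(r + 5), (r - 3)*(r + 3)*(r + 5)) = r^2 + 8*r + 15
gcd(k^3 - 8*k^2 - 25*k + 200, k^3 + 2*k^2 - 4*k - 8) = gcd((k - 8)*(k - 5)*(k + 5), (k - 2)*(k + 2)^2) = 1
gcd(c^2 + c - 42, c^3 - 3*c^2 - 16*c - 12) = c - 6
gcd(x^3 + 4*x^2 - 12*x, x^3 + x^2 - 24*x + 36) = x^2 + 4*x - 12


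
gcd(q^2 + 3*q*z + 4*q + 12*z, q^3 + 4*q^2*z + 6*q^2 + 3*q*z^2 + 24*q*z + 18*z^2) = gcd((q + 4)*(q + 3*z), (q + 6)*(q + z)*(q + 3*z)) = q + 3*z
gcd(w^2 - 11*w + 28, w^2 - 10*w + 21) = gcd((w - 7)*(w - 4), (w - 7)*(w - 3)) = w - 7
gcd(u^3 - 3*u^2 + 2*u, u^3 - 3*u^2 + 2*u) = u^3 - 3*u^2 + 2*u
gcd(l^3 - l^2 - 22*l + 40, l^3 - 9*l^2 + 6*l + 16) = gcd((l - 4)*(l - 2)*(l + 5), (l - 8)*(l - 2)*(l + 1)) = l - 2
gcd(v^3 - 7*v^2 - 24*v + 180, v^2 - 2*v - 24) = v - 6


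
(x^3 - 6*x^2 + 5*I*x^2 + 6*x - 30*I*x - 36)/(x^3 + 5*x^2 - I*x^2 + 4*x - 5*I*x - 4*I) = (x^2 + 6*x*(-1 + I) - 36*I)/(x^2 + 5*x + 4)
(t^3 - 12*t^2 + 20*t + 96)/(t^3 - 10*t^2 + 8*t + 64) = (t - 6)/(t - 4)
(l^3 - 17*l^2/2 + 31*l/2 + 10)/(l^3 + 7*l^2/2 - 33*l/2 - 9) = (l^2 - 9*l + 20)/(l^2 + 3*l - 18)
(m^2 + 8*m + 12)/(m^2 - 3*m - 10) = (m + 6)/(m - 5)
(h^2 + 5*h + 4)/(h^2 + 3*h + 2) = (h + 4)/(h + 2)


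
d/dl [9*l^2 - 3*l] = 18*l - 3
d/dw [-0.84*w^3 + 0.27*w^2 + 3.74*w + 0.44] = -2.52*w^2 + 0.54*w + 3.74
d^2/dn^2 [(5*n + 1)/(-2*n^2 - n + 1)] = 2*(-(4*n + 1)^2*(5*n + 1) + (30*n + 7)*(2*n^2 + n - 1))/(2*n^2 + n - 1)^3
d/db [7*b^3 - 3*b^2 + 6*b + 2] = 21*b^2 - 6*b + 6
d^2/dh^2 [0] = 0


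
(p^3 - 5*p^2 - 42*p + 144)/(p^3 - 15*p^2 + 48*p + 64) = (p^2 + 3*p - 18)/(p^2 - 7*p - 8)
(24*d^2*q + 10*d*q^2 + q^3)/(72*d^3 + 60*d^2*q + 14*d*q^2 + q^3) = q*(4*d + q)/(12*d^2 + 8*d*q + q^2)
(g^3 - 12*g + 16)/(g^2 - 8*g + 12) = (g^2 + 2*g - 8)/(g - 6)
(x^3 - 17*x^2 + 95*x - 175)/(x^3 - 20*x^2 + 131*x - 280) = (x - 5)/(x - 8)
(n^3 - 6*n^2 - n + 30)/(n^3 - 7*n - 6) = (n - 5)/(n + 1)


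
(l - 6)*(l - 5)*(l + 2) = l^3 - 9*l^2 + 8*l + 60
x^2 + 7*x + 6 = (x + 1)*(x + 6)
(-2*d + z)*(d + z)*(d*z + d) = -2*d^3*z - 2*d^3 - d^2*z^2 - d^2*z + d*z^3 + d*z^2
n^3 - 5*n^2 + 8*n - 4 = (n - 2)^2*(n - 1)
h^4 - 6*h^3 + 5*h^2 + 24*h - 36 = (h - 3)^2*(h - 2)*(h + 2)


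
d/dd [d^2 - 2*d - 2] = 2*d - 2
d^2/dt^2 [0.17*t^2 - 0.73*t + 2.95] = 0.340000000000000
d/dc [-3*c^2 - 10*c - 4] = -6*c - 10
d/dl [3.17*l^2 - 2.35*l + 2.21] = 6.34*l - 2.35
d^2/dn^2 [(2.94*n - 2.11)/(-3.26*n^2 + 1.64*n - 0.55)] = (-(2.94*n - 2.11)*(6.52*n - 1.64)*(13.04*n - 3.28) + (57.5064*n - 23.4004)*(3.26*n^2 - 1.64*n + 0.55))/(3.26*n^2 - 1.64*n + 0.55)^3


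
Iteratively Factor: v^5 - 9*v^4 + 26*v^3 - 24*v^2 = (v - 4)*(v^4 - 5*v^3 + 6*v^2) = (v - 4)*(v - 3)*(v^3 - 2*v^2) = (v - 4)*(v - 3)*(v - 2)*(v^2) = v*(v - 4)*(v - 3)*(v - 2)*(v)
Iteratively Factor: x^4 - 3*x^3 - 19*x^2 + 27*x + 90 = (x - 5)*(x^3 + 2*x^2 - 9*x - 18) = (x - 5)*(x + 3)*(x^2 - x - 6) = (x - 5)*(x + 2)*(x + 3)*(x - 3)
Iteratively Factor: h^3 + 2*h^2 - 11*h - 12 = (h + 4)*(h^2 - 2*h - 3) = (h + 1)*(h + 4)*(h - 3)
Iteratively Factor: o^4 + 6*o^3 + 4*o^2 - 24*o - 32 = (o - 2)*(o^3 + 8*o^2 + 20*o + 16) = (o - 2)*(o + 4)*(o^2 + 4*o + 4) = (o - 2)*(o + 2)*(o + 4)*(o + 2)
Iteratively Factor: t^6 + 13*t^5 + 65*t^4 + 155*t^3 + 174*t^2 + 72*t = (t + 1)*(t^5 + 12*t^4 + 53*t^3 + 102*t^2 + 72*t) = (t + 1)*(t + 3)*(t^4 + 9*t^3 + 26*t^2 + 24*t) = (t + 1)*(t + 3)^2*(t^3 + 6*t^2 + 8*t) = t*(t + 1)*(t + 3)^2*(t^2 + 6*t + 8) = t*(t + 1)*(t + 3)^2*(t + 4)*(t + 2)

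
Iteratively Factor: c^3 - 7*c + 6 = (c + 3)*(c^2 - 3*c + 2) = (c - 2)*(c + 3)*(c - 1)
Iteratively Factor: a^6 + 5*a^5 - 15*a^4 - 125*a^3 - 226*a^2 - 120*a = (a + 4)*(a^5 + a^4 - 19*a^3 - 49*a^2 - 30*a) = (a + 3)*(a + 4)*(a^4 - 2*a^3 - 13*a^2 - 10*a) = (a + 1)*(a + 3)*(a + 4)*(a^3 - 3*a^2 - 10*a) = (a + 1)*(a + 2)*(a + 3)*(a + 4)*(a^2 - 5*a) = a*(a + 1)*(a + 2)*(a + 3)*(a + 4)*(a - 5)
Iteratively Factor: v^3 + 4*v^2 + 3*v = (v + 1)*(v^2 + 3*v) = (v + 1)*(v + 3)*(v)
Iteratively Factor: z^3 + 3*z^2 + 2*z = (z)*(z^2 + 3*z + 2) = z*(z + 2)*(z + 1)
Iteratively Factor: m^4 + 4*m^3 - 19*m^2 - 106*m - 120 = (m + 3)*(m^3 + m^2 - 22*m - 40) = (m + 2)*(m + 3)*(m^2 - m - 20) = (m + 2)*(m + 3)*(m + 4)*(m - 5)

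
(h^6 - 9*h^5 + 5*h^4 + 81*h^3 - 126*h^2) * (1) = h^6 - 9*h^5 + 5*h^4 + 81*h^3 - 126*h^2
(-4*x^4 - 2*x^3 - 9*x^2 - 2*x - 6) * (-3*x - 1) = 12*x^5 + 10*x^4 + 29*x^3 + 15*x^2 + 20*x + 6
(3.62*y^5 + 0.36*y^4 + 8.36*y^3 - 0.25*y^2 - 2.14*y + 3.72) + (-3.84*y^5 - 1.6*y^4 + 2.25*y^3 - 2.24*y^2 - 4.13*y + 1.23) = -0.22*y^5 - 1.24*y^4 + 10.61*y^3 - 2.49*y^2 - 6.27*y + 4.95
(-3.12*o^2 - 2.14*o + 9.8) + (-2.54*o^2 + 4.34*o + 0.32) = -5.66*o^2 + 2.2*o + 10.12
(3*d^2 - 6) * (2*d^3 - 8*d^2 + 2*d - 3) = 6*d^5 - 24*d^4 - 6*d^3 + 39*d^2 - 12*d + 18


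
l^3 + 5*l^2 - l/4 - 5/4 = (l - 1/2)*(l + 1/2)*(l + 5)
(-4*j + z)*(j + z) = -4*j^2 - 3*j*z + z^2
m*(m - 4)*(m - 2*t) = m^3 - 2*m^2*t - 4*m^2 + 8*m*t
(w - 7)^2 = w^2 - 14*w + 49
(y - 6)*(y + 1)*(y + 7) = y^3 + 2*y^2 - 41*y - 42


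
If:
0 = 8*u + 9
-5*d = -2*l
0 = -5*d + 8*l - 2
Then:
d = 2/15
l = 1/3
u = -9/8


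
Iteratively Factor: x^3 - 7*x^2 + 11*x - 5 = (x - 5)*(x^2 - 2*x + 1) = (x - 5)*(x - 1)*(x - 1)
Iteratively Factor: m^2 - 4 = (m + 2)*(m - 2)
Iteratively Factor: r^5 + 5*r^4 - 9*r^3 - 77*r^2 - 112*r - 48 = (r + 1)*(r^4 + 4*r^3 - 13*r^2 - 64*r - 48) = (r - 4)*(r + 1)*(r^3 + 8*r^2 + 19*r + 12) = (r - 4)*(r + 1)*(r + 3)*(r^2 + 5*r + 4) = (r - 4)*(r + 1)*(r + 3)*(r + 4)*(r + 1)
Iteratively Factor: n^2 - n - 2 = (n - 2)*(n + 1)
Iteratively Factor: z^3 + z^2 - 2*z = (z + 2)*(z^2 - z) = (z - 1)*(z + 2)*(z)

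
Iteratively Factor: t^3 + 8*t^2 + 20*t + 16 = (t + 2)*(t^2 + 6*t + 8) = (t + 2)^2*(t + 4)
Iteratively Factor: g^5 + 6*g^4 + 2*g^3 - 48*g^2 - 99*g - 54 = (g - 3)*(g^4 + 9*g^3 + 29*g^2 + 39*g + 18) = (g - 3)*(g + 1)*(g^3 + 8*g^2 + 21*g + 18) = (g - 3)*(g + 1)*(g + 2)*(g^2 + 6*g + 9) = (g - 3)*(g + 1)*(g + 2)*(g + 3)*(g + 3)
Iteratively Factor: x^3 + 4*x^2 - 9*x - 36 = (x - 3)*(x^2 + 7*x + 12) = (x - 3)*(x + 3)*(x + 4)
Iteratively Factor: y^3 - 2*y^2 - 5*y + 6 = (y + 2)*(y^2 - 4*y + 3) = (y - 3)*(y + 2)*(y - 1)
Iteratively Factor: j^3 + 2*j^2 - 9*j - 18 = (j + 3)*(j^2 - j - 6) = (j + 2)*(j + 3)*(j - 3)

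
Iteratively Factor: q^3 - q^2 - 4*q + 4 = (q - 2)*(q^2 + q - 2) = (q - 2)*(q - 1)*(q + 2)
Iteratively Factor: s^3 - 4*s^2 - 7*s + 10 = (s + 2)*(s^2 - 6*s + 5) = (s - 1)*(s + 2)*(s - 5)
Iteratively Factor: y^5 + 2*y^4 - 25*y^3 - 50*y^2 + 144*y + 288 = (y - 4)*(y^4 + 6*y^3 - y^2 - 54*y - 72) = (y - 4)*(y + 3)*(y^3 + 3*y^2 - 10*y - 24) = (y - 4)*(y + 2)*(y + 3)*(y^2 + y - 12) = (y - 4)*(y - 3)*(y + 2)*(y + 3)*(y + 4)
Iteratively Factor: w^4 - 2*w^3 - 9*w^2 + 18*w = (w - 3)*(w^3 + w^2 - 6*w) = (w - 3)*(w - 2)*(w^2 + 3*w) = w*(w - 3)*(w - 2)*(w + 3)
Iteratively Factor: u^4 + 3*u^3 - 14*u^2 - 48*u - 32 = (u - 4)*(u^3 + 7*u^2 + 14*u + 8) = (u - 4)*(u + 1)*(u^2 + 6*u + 8) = (u - 4)*(u + 1)*(u + 4)*(u + 2)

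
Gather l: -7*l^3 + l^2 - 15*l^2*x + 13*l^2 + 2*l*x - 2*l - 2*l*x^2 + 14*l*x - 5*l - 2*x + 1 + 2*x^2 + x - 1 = -7*l^3 + l^2*(14 - 15*x) + l*(-2*x^2 + 16*x - 7) + 2*x^2 - x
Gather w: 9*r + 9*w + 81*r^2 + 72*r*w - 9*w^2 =81*r^2 + 9*r - 9*w^2 + w*(72*r + 9)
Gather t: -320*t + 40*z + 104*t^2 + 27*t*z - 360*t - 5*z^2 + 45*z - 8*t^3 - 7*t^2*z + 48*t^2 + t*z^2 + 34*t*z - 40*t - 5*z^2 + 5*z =-8*t^3 + t^2*(152 - 7*z) + t*(z^2 + 61*z - 720) - 10*z^2 + 90*z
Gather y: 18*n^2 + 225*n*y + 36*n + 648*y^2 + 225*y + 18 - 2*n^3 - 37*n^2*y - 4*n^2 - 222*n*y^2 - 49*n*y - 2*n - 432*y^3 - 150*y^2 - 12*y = -2*n^3 + 14*n^2 + 34*n - 432*y^3 + y^2*(498 - 222*n) + y*(-37*n^2 + 176*n + 213) + 18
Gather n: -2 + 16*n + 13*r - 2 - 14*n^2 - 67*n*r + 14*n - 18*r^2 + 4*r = -14*n^2 + n*(30 - 67*r) - 18*r^2 + 17*r - 4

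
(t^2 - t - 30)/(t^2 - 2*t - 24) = (t + 5)/(t + 4)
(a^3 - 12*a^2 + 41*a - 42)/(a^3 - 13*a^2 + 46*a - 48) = (a - 7)/(a - 8)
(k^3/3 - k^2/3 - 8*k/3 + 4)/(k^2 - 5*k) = (k^3 - k^2 - 8*k + 12)/(3*k*(k - 5))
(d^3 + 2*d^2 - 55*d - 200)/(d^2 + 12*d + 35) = (d^2 - 3*d - 40)/(d + 7)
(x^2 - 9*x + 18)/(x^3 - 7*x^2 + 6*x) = (x - 3)/(x*(x - 1))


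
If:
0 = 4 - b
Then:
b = 4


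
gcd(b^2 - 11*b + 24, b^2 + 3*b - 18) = b - 3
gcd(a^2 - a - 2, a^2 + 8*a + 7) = a + 1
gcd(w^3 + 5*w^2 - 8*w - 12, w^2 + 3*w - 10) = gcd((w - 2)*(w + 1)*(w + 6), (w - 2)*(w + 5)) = w - 2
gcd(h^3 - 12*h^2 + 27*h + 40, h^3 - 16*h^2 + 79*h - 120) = h^2 - 13*h + 40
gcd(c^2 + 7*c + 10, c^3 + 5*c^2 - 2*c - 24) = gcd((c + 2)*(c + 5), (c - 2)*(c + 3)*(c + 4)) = 1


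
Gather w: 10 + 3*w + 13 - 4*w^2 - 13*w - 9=-4*w^2 - 10*w + 14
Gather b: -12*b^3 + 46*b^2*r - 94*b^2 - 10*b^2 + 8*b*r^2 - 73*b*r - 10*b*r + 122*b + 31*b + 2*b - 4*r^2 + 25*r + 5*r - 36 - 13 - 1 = -12*b^3 + b^2*(46*r - 104) + b*(8*r^2 - 83*r + 155) - 4*r^2 + 30*r - 50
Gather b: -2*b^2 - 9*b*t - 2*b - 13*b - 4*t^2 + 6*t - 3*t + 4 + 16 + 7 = -2*b^2 + b*(-9*t - 15) - 4*t^2 + 3*t + 27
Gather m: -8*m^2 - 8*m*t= -8*m^2 - 8*m*t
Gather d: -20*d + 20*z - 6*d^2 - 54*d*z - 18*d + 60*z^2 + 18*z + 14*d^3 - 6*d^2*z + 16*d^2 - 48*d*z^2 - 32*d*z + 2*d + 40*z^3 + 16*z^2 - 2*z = 14*d^3 + d^2*(10 - 6*z) + d*(-48*z^2 - 86*z - 36) + 40*z^3 + 76*z^2 + 36*z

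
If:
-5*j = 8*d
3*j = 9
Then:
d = -15/8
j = 3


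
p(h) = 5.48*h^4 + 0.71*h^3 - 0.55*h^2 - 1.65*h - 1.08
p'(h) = 21.92*h^3 + 2.13*h^2 - 1.1*h - 1.65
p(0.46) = -1.64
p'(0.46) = 0.43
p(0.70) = -0.95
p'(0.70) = 6.14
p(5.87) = 6620.17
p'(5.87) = 4498.87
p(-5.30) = 4210.50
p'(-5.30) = -3199.37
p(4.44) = 2172.57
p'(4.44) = 1954.08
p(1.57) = 31.02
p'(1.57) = 86.70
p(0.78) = -0.34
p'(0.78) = 9.19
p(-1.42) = 20.40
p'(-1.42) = -58.56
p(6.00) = 7224.66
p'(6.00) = 4803.15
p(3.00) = 452.07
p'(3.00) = 606.06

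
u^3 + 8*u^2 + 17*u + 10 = (u + 1)*(u + 2)*(u + 5)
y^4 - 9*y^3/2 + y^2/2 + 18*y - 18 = (y - 3)*(y - 2)*(y - 3/2)*(y + 2)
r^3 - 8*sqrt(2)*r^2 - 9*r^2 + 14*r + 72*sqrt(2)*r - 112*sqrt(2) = (r - 7)*(r - 2)*(r - 8*sqrt(2))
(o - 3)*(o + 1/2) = o^2 - 5*o/2 - 3/2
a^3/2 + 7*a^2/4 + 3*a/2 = a*(a/2 + 1)*(a + 3/2)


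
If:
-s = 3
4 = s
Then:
No Solution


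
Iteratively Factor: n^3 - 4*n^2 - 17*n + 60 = (n + 4)*(n^2 - 8*n + 15) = (n - 3)*(n + 4)*(n - 5)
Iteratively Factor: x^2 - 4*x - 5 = (x + 1)*(x - 5)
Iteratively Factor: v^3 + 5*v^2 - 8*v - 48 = (v + 4)*(v^2 + v - 12) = (v - 3)*(v + 4)*(v + 4)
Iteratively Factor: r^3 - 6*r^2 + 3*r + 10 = (r - 2)*(r^2 - 4*r - 5) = (r - 5)*(r - 2)*(r + 1)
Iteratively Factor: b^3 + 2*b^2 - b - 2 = (b + 2)*(b^2 - 1) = (b + 1)*(b + 2)*(b - 1)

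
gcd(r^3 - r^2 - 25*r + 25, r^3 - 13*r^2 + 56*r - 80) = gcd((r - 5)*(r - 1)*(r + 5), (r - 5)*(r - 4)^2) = r - 5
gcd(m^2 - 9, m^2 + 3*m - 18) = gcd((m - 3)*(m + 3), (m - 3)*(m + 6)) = m - 3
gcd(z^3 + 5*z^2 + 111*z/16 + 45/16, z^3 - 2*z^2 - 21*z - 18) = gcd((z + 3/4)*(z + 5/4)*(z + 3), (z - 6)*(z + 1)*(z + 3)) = z + 3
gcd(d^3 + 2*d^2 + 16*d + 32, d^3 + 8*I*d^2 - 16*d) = d + 4*I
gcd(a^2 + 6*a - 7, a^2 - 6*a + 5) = a - 1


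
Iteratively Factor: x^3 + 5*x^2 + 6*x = (x + 3)*(x^2 + 2*x) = (x + 2)*(x + 3)*(x)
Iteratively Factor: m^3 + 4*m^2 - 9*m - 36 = (m + 4)*(m^2 - 9) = (m - 3)*(m + 4)*(m + 3)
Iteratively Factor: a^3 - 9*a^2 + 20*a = (a - 5)*(a^2 - 4*a) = a*(a - 5)*(a - 4)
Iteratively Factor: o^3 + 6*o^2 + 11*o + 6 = (o + 1)*(o^2 + 5*o + 6) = (o + 1)*(o + 2)*(o + 3)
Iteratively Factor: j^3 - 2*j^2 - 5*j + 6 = (j - 1)*(j^2 - j - 6) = (j - 3)*(j - 1)*(j + 2)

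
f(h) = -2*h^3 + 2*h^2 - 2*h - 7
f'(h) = -6*h^2 + 4*h - 2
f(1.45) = -11.79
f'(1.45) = -8.82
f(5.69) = -322.07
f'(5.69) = -173.50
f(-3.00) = 71.00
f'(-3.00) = -68.00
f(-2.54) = 43.76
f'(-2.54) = -50.87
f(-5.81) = 464.38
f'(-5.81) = -227.78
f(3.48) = -74.03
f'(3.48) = -60.74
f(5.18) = -241.68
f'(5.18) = -142.27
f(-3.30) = 93.25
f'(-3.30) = -80.54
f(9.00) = -1321.00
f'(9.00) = -452.00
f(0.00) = -7.00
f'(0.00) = -2.00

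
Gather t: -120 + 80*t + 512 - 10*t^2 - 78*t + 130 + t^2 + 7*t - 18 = -9*t^2 + 9*t + 504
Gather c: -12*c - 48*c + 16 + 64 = 80 - 60*c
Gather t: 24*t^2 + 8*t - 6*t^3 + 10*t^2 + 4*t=-6*t^3 + 34*t^2 + 12*t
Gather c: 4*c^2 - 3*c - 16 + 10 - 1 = 4*c^2 - 3*c - 7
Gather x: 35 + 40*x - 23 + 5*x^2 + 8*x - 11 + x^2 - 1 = 6*x^2 + 48*x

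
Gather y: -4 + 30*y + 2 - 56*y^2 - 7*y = -56*y^2 + 23*y - 2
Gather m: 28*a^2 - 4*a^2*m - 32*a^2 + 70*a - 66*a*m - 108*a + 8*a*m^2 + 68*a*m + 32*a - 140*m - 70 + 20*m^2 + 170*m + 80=-4*a^2 - 6*a + m^2*(8*a + 20) + m*(-4*a^2 + 2*a + 30) + 10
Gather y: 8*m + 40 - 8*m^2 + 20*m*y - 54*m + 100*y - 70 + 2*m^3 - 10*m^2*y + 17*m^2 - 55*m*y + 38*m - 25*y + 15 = 2*m^3 + 9*m^2 - 8*m + y*(-10*m^2 - 35*m + 75) - 15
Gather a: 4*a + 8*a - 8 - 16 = 12*a - 24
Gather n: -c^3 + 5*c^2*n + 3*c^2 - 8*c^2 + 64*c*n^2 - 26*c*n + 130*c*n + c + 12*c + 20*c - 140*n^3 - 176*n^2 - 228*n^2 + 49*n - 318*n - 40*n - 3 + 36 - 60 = -c^3 - 5*c^2 + 33*c - 140*n^3 + n^2*(64*c - 404) + n*(5*c^2 + 104*c - 309) - 27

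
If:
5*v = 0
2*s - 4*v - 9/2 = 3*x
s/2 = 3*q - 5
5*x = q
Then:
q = 245/114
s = 55/19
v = 0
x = 49/114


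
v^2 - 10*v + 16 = (v - 8)*(v - 2)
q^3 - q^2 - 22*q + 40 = (q - 4)*(q - 2)*(q + 5)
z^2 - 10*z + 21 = (z - 7)*(z - 3)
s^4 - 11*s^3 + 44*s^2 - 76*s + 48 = (s - 4)*(s - 3)*(s - 2)^2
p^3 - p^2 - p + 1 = (p - 1)^2*(p + 1)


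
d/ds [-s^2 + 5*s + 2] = 5 - 2*s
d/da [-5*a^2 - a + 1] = -10*a - 1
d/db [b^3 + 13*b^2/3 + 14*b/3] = 3*b^2 + 26*b/3 + 14/3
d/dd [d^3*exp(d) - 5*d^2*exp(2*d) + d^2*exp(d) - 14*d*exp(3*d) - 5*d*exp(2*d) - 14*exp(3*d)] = (d^3 - 10*d^2*exp(d) + 4*d^2 - 42*d*exp(2*d) - 20*d*exp(d) + 2*d - 56*exp(2*d) - 5*exp(d))*exp(d)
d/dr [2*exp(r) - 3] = 2*exp(r)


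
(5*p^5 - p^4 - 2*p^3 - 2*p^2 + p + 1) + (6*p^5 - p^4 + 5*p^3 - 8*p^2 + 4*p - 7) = 11*p^5 - 2*p^4 + 3*p^3 - 10*p^2 + 5*p - 6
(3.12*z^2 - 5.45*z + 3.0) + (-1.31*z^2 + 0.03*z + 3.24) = 1.81*z^2 - 5.42*z + 6.24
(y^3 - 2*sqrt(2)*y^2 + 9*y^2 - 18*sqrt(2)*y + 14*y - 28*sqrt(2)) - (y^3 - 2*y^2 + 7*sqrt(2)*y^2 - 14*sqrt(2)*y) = -9*sqrt(2)*y^2 + 11*y^2 - 4*sqrt(2)*y + 14*y - 28*sqrt(2)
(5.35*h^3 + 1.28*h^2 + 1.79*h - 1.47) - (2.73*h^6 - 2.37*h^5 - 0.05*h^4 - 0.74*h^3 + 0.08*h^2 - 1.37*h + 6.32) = -2.73*h^6 + 2.37*h^5 + 0.05*h^4 + 6.09*h^3 + 1.2*h^2 + 3.16*h - 7.79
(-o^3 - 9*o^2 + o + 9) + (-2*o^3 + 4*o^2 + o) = -3*o^3 - 5*o^2 + 2*o + 9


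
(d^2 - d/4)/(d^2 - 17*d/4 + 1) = d/(d - 4)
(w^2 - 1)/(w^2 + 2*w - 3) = (w + 1)/(w + 3)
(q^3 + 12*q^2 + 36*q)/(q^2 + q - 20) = q*(q^2 + 12*q + 36)/(q^2 + q - 20)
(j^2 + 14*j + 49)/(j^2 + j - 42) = (j + 7)/(j - 6)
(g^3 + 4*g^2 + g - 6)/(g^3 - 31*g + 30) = (g^2 + 5*g + 6)/(g^2 + g - 30)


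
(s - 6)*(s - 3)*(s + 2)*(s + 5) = s^4 - 2*s^3 - 35*s^2 + 36*s + 180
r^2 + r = r*(r + 1)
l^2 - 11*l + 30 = (l - 6)*(l - 5)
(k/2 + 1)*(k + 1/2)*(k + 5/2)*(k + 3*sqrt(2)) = k^4/2 + 3*sqrt(2)*k^3/2 + 5*k^3/2 + 29*k^2/8 + 15*sqrt(2)*k^2/2 + 5*k/4 + 87*sqrt(2)*k/8 + 15*sqrt(2)/4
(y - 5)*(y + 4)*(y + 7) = y^3 + 6*y^2 - 27*y - 140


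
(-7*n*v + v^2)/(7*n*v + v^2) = (-7*n + v)/(7*n + v)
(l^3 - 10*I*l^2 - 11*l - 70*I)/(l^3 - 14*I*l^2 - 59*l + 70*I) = (l + 2*I)/(l - 2*I)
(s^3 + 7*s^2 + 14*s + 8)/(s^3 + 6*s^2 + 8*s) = (s + 1)/s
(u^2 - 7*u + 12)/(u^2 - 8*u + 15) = (u - 4)/(u - 5)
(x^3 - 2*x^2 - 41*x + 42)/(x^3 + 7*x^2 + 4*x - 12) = (x - 7)/(x + 2)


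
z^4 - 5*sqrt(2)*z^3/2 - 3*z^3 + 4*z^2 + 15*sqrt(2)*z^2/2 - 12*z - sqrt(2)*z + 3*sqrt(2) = (z - 3)*(z - sqrt(2))^2*(z - sqrt(2)/2)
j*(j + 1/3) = j^2 + j/3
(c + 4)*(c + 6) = c^2 + 10*c + 24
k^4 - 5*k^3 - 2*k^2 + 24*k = k*(k - 4)*(k - 3)*(k + 2)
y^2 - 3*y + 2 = (y - 2)*(y - 1)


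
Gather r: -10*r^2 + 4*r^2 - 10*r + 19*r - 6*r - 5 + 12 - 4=-6*r^2 + 3*r + 3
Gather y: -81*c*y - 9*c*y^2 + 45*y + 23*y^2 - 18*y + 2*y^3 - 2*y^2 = 2*y^3 + y^2*(21 - 9*c) + y*(27 - 81*c)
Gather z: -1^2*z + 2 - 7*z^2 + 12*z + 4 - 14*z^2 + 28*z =-21*z^2 + 39*z + 6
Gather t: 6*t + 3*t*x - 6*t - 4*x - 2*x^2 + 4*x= 3*t*x - 2*x^2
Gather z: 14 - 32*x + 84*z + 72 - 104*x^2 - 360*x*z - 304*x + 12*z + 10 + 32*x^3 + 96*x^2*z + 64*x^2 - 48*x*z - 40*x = 32*x^3 - 40*x^2 - 376*x + z*(96*x^2 - 408*x + 96) + 96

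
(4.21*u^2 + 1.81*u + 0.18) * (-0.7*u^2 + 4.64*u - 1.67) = -2.947*u^4 + 18.2674*u^3 + 1.2417*u^2 - 2.1875*u - 0.3006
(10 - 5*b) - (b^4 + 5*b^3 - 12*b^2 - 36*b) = -b^4 - 5*b^3 + 12*b^2 + 31*b + 10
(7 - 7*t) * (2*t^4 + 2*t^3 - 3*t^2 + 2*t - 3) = -14*t^5 + 35*t^3 - 35*t^2 + 35*t - 21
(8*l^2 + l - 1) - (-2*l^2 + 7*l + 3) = 10*l^2 - 6*l - 4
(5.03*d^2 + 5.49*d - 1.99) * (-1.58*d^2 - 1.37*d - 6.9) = -7.9474*d^4 - 15.5653*d^3 - 39.0841*d^2 - 35.1547*d + 13.731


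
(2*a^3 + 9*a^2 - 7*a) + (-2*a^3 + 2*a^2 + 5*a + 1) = 11*a^2 - 2*a + 1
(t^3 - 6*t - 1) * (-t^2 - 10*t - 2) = -t^5 - 10*t^4 + 4*t^3 + 61*t^2 + 22*t + 2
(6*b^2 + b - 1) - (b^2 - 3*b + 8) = 5*b^2 + 4*b - 9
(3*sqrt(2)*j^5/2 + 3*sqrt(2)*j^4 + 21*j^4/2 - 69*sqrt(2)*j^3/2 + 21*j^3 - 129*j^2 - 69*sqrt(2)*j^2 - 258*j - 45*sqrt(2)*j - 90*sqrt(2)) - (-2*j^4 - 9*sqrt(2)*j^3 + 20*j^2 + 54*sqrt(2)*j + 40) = 3*sqrt(2)*j^5/2 + 3*sqrt(2)*j^4 + 25*j^4/2 - 51*sqrt(2)*j^3/2 + 21*j^3 - 149*j^2 - 69*sqrt(2)*j^2 - 258*j - 99*sqrt(2)*j - 90*sqrt(2) - 40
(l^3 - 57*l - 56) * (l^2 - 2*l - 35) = l^5 - 2*l^4 - 92*l^3 + 58*l^2 + 2107*l + 1960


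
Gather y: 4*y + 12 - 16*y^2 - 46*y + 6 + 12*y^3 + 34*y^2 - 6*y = 12*y^3 + 18*y^2 - 48*y + 18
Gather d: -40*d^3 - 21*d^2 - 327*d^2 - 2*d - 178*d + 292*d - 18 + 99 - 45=-40*d^3 - 348*d^2 + 112*d + 36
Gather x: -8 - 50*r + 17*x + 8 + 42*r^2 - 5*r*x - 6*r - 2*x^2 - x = 42*r^2 - 56*r - 2*x^2 + x*(16 - 5*r)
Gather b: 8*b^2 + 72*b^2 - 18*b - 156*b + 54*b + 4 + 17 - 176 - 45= 80*b^2 - 120*b - 200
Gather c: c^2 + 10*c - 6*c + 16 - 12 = c^2 + 4*c + 4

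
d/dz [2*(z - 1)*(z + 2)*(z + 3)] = 6*z^2 + 16*z + 2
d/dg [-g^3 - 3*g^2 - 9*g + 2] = -3*g^2 - 6*g - 9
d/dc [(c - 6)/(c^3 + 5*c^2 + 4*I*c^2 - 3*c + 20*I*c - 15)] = (-2*c^3 + c^2*(13 - 4*I) + c*(60 + 48*I) - 33 + 120*I)/(c^6 + c^5*(10 + 8*I) + c^4*(3 + 80*I) + c^3*(-220 + 176*I) + c^2*(-541 - 240*I) + c*(90 - 600*I) + 225)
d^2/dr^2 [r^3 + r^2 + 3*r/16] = 6*r + 2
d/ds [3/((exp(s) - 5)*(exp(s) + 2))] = (9 - 6*exp(s))*exp(s)/(exp(4*s) - 6*exp(3*s) - 11*exp(2*s) + 60*exp(s) + 100)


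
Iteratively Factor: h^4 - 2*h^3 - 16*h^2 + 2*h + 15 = (h + 1)*(h^3 - 3*h^2 - 13*h + 15) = (h - 1)*(h + 1)*(h^2 - 2*h - 15) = (h - 1)*(h + 1)*(h + 3)*(h - 5)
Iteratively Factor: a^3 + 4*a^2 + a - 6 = (a + 2)*(a^2 + 2*a - 3) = (a - 1)*(a + 2)*(a + 3)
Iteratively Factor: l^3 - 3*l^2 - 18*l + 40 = (l + 4)*(l^2 - 7*l + 10) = (l - 2)*(l + 4)*(l - 5)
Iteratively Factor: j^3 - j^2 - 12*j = (j + 3)*(j^2 - 4*j) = (j - 4)*(j + 3)*(j)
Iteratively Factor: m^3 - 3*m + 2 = (m - 1)*(m^2 + m - 2) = (m - 1)^2*(m + 2)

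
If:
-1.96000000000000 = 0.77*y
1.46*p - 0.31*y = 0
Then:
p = -0.54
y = -2.55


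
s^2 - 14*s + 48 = (s - 8)*(s - 6)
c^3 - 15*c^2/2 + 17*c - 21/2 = (c - 7/2)*(c - 3)*(c - 1)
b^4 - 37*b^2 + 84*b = b*(b - 4)*(b - 3)*(b + 7)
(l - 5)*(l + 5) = l^2 - 25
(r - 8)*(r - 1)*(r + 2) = r^3 - 7*r^2 - 10*r + 16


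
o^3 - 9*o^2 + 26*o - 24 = (o - 4)*(o - 3)*(o - 2)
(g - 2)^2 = g^2 - 4*g + 4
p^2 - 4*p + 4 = (p - 2)^2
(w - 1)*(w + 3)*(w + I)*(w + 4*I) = w^4 + 2*w^3 + 5*I*w^3 - 7*w^2 + 10*I*w^2 - 8*w - 15*I*w + 12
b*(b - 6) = b^2 - 6*b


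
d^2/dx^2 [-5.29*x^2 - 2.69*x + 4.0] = -10.5800000000000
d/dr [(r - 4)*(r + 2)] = 2*r - 2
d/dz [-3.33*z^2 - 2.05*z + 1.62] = -6.66*z - 2.05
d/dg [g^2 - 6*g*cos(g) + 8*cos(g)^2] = 6*g*sin(g) + 2*g - 8*sin(2*g) - 6*cos(g)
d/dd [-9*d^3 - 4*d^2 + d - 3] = -27*d^2 - 8*d + 1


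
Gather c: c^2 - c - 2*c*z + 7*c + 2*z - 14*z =c^2 + c*(6 - 2*z) - 12*z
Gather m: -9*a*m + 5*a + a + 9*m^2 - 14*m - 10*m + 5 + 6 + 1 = 6*a + 9*m^2 + m*(-9*a - 24) + 12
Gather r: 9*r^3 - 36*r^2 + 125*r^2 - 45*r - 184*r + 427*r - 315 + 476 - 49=9*r^3 + 89*r^2 + 198*r + 112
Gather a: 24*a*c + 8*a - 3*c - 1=a*(24*c + 8) - 3*c - 1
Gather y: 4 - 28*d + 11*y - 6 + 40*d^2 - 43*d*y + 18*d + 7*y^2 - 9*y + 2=40*d^2 - 10*d + 7*y^2 + y*(2 - 43*d)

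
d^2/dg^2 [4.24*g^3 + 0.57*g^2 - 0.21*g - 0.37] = 25.44*g + 1.14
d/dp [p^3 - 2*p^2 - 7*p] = 3*p^2 - 4*p - 7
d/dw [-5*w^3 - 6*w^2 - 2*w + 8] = -15*w^2 - 12*w - 2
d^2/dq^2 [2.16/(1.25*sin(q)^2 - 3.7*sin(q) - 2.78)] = (13.5*sin(q)^4 - 29.97*sin(q)^3 + 39.3444*sin(q)^2 + 37.72224*sin(q) - 74.1528)/(-1.25*sin(q)^2 + 3.7*sin(q) + 2.78)^3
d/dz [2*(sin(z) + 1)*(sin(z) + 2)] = 2*(2*sin(z) + 3)*cos(z)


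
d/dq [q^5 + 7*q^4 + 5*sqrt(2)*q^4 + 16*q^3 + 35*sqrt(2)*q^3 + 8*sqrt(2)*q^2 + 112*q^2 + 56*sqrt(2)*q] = 5*q^4 + 28*q^3 + 20*sqrt(2)*q^3 + 48*q^2 + 105*sqrt(2)*q^2 + 16*sqrt(2)*q + 224*q + 56*sqrt(2)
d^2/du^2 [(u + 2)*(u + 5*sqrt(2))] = 2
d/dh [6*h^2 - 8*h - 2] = 12*h - 8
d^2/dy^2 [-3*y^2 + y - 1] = -6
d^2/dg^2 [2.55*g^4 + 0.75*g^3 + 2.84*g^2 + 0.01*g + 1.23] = 30.6*g^2 + 4.5*g + 5.68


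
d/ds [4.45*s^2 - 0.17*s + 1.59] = 8.9*s - 0.17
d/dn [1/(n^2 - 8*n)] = 2*(4 - n)/(n^2*(n - 8)^2)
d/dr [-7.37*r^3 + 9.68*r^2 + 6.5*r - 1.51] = -22.11*r^2 + 19.36*r + 6.5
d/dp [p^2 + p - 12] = 2*p + 1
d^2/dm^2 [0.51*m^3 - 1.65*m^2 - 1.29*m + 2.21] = 3.06*m - 3.3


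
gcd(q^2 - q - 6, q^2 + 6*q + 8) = q + 2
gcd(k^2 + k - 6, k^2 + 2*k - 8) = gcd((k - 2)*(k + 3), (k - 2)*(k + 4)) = k - 2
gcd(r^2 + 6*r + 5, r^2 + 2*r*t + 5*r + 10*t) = r + 5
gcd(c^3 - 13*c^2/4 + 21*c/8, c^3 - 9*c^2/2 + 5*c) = c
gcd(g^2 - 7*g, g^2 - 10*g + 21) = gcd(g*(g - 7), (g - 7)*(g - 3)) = g - 7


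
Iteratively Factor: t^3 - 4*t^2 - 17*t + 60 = (t - 5)*(t^2 + t - 12) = (t - 5)*(t + 4)*(t - 3)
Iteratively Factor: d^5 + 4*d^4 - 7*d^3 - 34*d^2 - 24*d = (d + 1)*(d^4 + 3*d^3 - 10*d^2 - 24*d) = (d + 1)*(d + 4)*(d^3 - d^2 - 6*d) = d*(d + 1)*(d + 4)*(d^2 - d - 6) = d*(d - 3)*(d + 1)*(d + 4)*(d + 2)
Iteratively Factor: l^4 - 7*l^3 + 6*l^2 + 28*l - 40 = (l + 2)*(l^3 - 9*l^2 + 24*l - 20) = (l - 2)*(l + 2)*(l^2 - 7*l + 10) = (l - 5)*(l - 2)*(l + 2)*(l - 2)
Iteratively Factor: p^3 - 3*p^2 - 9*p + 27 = (p + 3)*(p^2 - 6*p + 9) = (p - 3)*(p + 3)*(p - 3)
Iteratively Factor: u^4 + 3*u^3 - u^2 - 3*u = (u - 1)*(u^3 + 4*u^2 + 3*u) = (u - 1)*(u + 3)*(u^2 + u) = (u - 1)*(u + 1)*(u + 3)*(u)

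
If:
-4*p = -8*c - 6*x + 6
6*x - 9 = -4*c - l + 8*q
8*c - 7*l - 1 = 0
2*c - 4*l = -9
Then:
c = 67/18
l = 37/9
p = 3*x/2 + 107/18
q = 3*x/4 + 5/4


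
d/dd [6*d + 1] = 6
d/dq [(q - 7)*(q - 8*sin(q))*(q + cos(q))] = (7 - q)*(q - 8*sin(q))*(sin(q) - 1) + (7 - q)*(q + cos(q))*(8*cos(q) - 1) + (q - 8*sin(q))*(q + cos(q))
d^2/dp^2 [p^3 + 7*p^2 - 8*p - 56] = 6*p + 14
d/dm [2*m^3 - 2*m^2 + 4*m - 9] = 6*m^2 - 4*m + 4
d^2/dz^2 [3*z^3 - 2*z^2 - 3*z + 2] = 18*z - 4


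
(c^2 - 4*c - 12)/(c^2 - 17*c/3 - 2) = 3*(c + 2)/(3*c + 1)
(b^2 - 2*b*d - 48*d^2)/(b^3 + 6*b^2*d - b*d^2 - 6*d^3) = (b - 8*d)/(b^2 - d^2)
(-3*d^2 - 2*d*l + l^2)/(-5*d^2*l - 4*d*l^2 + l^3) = (3*d - l)/(l*(5*d - l))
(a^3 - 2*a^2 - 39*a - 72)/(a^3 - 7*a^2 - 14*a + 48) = (a + 3)/(a - 2)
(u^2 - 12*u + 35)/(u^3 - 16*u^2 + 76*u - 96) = (u^2 - 12*u + 35)/(u^3 - 16*u^2 + 76*u - 96)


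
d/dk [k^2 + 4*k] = 2*k + 4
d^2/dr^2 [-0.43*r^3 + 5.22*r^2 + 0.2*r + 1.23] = 10.44 - 2.58*r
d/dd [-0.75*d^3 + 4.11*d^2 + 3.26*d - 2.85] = -2.25*d^2 + 8.22*d + 3.26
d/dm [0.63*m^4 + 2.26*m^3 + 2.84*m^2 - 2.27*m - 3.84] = 2.52*m^3 + 6.78*m^2 + 5.68*m - 2.27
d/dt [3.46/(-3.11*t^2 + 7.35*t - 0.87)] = (21.5212*t - 25.431)/(3.11*t^2 - 7.35*t + 0.87)^2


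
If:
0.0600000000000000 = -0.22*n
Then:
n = -0.27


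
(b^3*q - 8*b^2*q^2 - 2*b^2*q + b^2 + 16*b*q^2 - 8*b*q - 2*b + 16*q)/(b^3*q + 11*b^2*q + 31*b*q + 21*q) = (b^3*q - 8*b^2*q^2 - 2*b^2*q + b^2 + 16*b*q^2 - 8*b*q - 2*b + 16*q)/(q*(b^3 + 11*b^2 + 31*b + 21))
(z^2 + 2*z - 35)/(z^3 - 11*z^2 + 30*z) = (z + 7)/(z*(z - 6))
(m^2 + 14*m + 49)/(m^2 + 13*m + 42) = (m + 7)/(m + 6)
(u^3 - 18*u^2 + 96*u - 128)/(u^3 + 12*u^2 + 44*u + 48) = (u^3 - 18*u^2 + 96*u - 128)/(u^3 + 12*u^2 + 44*u + 48)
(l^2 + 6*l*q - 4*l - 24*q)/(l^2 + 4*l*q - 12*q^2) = (4 - l)/(-l + 2*q)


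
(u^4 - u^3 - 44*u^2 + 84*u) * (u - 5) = u^5 - 6*u^4 - 39*u^3 + 304*u^2 - 420*u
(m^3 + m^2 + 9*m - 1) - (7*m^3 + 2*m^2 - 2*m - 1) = -6*m^3 - m^2 + 11*m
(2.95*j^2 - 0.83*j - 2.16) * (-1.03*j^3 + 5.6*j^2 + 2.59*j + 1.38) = -3.0385*j^5 + 17.3749*j^4 + 5.2173*j^3 - 10.1747*j^2 - 6.7398*j - 2.9808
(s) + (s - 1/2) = 2*s - 1/2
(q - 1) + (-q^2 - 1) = -q^2 + q - 2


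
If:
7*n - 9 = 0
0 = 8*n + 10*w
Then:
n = 9/7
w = -36/35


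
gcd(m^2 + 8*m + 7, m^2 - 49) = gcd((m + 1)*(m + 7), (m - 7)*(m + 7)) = m + 7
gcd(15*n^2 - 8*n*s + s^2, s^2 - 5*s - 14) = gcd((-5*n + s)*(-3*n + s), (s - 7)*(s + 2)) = 1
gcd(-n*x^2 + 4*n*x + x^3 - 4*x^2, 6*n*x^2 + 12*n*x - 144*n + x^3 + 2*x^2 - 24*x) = x - 4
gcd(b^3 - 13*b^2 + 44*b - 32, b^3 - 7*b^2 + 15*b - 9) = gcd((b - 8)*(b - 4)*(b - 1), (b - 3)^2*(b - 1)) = b - 1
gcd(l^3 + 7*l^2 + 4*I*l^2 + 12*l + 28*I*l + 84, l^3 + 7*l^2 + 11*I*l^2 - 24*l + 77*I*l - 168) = l + 7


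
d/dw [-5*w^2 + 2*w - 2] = 2 - 10*w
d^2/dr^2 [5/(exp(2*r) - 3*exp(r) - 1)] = 5*((3 - 4*exp(r))*(-exp(2*r) + 3*exp(r) + 1) - 2*(2*exp(r) - 3)^2*exp(r))*exp(r)/(-exp(2*r) + 3*exp(r) + 1)^3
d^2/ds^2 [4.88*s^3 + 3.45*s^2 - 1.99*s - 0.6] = 29.28*s + 6.9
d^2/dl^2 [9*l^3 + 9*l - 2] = 54*l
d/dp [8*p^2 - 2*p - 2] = 16*p - 2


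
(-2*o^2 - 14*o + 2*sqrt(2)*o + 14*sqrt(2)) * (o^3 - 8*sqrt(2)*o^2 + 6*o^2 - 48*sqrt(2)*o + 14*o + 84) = -2*o^5 - 26*o^4 + 18*sqrt(2)*o^4 - 144*o^3 + 234*sqrt(2)*o^3 - 780*o^2 + 784*sqrt(2)*o^2 - 2520*o + 364*sqrt(2)*o + 1176*sqrt(2)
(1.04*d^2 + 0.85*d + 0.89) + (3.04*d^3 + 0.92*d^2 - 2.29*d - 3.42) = 3.04*d^3 + 1.96*d^2 - 1.44*d - 2.53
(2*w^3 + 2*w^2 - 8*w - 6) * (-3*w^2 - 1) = -6*w^5 - 6*w^4 + 22*w^3 + 16*w^2 + 8*w + 6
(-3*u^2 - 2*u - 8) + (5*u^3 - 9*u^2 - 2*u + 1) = 5*u^3 - 12*u^2 - 4*u - 7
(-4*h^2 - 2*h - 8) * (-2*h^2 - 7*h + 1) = 8*h^4 + 32*h^3 + 26*h^2 + 54*h - 8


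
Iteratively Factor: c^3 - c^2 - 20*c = (c)*(c^2 - c - 20) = c*(c - 5)*(c + 4)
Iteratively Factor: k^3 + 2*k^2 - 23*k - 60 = (k - 5)*(k^2 + 7*k + 12) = (k - 5)*(k + 4)*(k + 3)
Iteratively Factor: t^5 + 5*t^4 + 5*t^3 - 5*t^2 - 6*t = (t + 1)*(t^4 + 4*t^3 + t^2 - 6*t) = (t + 1)*(t + 2)*(t^3 + 2*t^2 - 3*t) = (t - 1)*(t + 1)*(t + 2)*(t^2 + 3*t) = t*(t - 1)*(t + 1)*(t + 2)*(t + 3)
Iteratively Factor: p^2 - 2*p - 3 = (p - 3)*(p + 1)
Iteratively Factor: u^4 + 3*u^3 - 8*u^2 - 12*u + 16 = (u - 1)*(u^3 + 4*u^2 - 4*u - 16) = (u - 2)*(u - 1)*(u^2 + 6*u + 8) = (u - 2)*(u - 1)*(u + 4)*(u + 2)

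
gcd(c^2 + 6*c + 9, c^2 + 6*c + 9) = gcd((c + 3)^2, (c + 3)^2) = c^2 + 6*c + 9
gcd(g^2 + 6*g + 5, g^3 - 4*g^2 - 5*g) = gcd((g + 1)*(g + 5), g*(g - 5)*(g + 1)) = g + 1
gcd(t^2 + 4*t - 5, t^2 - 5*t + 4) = t - 1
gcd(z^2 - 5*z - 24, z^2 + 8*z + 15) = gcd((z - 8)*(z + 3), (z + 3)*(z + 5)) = z + 3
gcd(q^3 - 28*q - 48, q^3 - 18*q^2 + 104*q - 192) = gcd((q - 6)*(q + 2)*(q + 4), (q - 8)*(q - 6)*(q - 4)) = q - 6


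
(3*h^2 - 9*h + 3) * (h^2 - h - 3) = 3*h^4 - 12*h^3 + 3*h^2 + 24*h - 9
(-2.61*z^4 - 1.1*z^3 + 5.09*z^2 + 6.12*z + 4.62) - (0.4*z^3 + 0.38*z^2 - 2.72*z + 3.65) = -2.61*z^4 - 1.5*z^3 + 4.71*z^2 + 8.84*z + 0.97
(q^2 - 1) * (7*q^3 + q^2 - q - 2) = 7*q^5 + q^4 - 8*q^3 - 3*q^2 + q + 2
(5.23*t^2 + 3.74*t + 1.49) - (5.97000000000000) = 5.23*t^2 + 3.74*t - 4.48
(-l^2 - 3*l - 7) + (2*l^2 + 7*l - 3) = l^2 + 4*l - 10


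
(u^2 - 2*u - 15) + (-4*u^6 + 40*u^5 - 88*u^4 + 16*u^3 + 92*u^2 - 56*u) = -4*u^6 + 40*u^5 - 88*u^4 + 16*u^3 + 93*u^2 - 58*u - 15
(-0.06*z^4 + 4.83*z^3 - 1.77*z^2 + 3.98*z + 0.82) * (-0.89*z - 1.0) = 0.0534*z^5 - 4.2387*z^4 - 3.2547*z^3 - 1.7722*z^2 - 4.7098*z - 0.82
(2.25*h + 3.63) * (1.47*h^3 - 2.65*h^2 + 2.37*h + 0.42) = 3.3075*h^4 - 0.626399999999999*h^3 - 4.287*h^2 + 9.5481*h + 1.5246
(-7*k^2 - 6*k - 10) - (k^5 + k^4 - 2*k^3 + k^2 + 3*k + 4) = -k^5 - k^4 + 2*k^3 - 8*k^2 - 9*k - 14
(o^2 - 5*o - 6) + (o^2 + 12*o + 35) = 2*o^2 + 7*o + 29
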